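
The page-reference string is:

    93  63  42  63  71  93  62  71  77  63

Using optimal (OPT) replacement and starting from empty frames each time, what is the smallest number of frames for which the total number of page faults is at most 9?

f=1: 10 faults
f=2: 8 faults
f=3: 6 faults
f=4: 6 faults
f=5: 6 faults
f=6: 6 faults
Smallest f with faults ≤ 9 is 2.

2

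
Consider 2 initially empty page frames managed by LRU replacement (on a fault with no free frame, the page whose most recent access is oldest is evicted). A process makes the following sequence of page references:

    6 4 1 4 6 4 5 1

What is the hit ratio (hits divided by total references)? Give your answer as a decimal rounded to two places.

6 → miss, frames {6}
4 → miss, frames {6,4}
1 → miss, evict 6, frames {4,1}
4 → hit
6 → miss, evict 1, frames {4,6}
4 → hit
5 → miss, evict 6, frames {4,5}
1 → miss, evict 4, frames {5,1}
Hits: 2 of 8 references → 2/8 = 0.2500.

0.25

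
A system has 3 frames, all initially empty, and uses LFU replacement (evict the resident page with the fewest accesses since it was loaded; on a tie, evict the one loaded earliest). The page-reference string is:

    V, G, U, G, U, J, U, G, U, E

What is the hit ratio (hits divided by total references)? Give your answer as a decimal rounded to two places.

0.50

V -> miss, frames {V}
G -> miss, frames {V,G}
U -> miss, frames {V,G,U}
G -> hit
U -> hit
J -> miss, evict V, frames {G,U,J}
U -> hit
G -> hit
U -> hit
E -> miss, evict J, frames {G,U,E}
Hits: 5 of 10 references → 5/10 = 0.5000.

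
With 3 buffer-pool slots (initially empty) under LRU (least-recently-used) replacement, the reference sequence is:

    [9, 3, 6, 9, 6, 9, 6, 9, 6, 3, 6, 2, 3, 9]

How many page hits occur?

9 -> miss, frames [9]
3 -> miss, frames [9, 3]
6 -> miss, frames [9, 3, 6]
9 -> hit
6 -> hit
9 -> hit
6 -> hit
9 -> hit
6 -> hit
3 -> hit
6 -> hit
2 -> miss, evict 9, frames [3, 6, 2]
3 -> hit
9 -> miss, evict 6, frames [2, 3, 9]
Hits: 9.

9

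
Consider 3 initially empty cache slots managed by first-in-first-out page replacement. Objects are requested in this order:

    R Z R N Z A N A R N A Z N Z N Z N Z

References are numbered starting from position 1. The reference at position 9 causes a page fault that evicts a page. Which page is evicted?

Z

pos 1: R: miss, frames [R]
pos 2: Z: miss, frames [R, Z]
pos 3: R: hit
pos 4: N: miss, frames [R, Z, N]
pos 5: Z: hit
pos 6: A: miss, evict R, frames [Z, N, A]
pos 7: N: hit
pos 8: A: hit
pos 9: R: miss, evict Z, frames [N, A, R]
At position 9, page Z is evicted.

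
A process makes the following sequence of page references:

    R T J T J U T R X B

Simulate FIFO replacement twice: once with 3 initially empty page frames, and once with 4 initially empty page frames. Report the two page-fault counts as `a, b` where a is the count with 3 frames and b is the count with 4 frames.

3 frames: F F F . . F . F F F → 7 faults.
4 frames: F F F . . F . . F F → 6 faults.
6 < 7: adding a frame reduced faults, as is typical.

7, 6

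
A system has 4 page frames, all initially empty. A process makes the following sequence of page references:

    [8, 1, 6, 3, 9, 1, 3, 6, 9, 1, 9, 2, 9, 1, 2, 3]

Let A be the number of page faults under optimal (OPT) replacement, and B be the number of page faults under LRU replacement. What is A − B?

-1

Under OPT: F F F F F . . . . . . F . . . . → 6 faults.
Under LRU: F F F F F . . . . . . F . . . F → 7 faults.
A − B = 6 − 7 = -1.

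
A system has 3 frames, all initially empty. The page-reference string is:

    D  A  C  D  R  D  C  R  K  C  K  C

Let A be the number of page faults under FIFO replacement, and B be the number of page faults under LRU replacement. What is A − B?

Under FIFO: F F F . F F . . F F . . → 7 faults.
Under LRU: F F F . F . . . F . . . → 5 faults.
A − B = 7 − 5 = 2.

2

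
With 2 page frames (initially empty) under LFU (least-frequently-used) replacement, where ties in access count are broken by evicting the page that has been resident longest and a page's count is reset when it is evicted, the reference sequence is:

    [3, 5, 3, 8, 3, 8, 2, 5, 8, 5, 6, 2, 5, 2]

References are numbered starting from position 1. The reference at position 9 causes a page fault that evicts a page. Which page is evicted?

pos 1: 3 → miss, frames {3}
pos 2: 5 → miss, frames {3,5}
pos 3: 3 → hit
pos 4: 8 → miss, evict 5, frames {3,8}
pos 5: 3 → hit
pos 6: 8 → hit
pos 7: 2 → miss, evict 8, frames {3,2}
pos 8: 5 → miss, evict 2, frames {3,5}
pos 9: 8 → miss, evict 5, frames {3,8}
At position 9, page 5 is evicted.

5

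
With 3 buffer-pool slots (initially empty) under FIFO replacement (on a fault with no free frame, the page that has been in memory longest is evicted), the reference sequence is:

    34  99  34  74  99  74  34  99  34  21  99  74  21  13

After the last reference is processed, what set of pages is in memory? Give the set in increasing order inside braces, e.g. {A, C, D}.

34 -> fault, frames {34}
99 -> fault, frames {34,99}
34 -> hit
74 -> fault, frames {34,99,74}
99 -> hit
74 -> hit
34 -> hit
99 -> hit
34 -> hit
21 -> fault, evict 34, frames {99,74,21}
99 -> hit
74 -> hit
21 -> hit
13 -> fault, evict 99, frames {74,21,13}

{13, 21, 74}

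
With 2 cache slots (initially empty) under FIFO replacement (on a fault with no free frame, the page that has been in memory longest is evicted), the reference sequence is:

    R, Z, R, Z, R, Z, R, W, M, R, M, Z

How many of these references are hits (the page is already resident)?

6

R -> fault, frames {R}
Z -> fault, frames {R,Z}
R -> hit
Z -> hit
R -> hit
Z -> hit
R -> hit
W -> fault, evict R, frames {Z,W}
M -> fault, evict Z, frames {W,M}
R -> fault, evict W, frames {M,R}
M -> hit
Z -> fault, evict M, frames {R,Z}
Hits: 6.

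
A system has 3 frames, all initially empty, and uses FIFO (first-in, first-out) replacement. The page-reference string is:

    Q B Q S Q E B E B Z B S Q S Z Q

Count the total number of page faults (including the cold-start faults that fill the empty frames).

9

Q → fault, frames [Q]
B → fault, frames [Q, B]
Q → hit
S → fault, frames [Q, B, S]
Q → hit
E → fault, evict Q, frames [B, S, E]
B → hit
E → hit
B → hit
Z → fault, evict B, frames [S, E, Z]
B → fault, evict S, frames [E, Z, B]
S → fault, evict E, frames [Z, B, S]
Q → fault, evict Z, frames [B, S, Q]
S → hit
Z → fault, evict B, frames [S, Q, Z]
Q → hit
Page faults: 9.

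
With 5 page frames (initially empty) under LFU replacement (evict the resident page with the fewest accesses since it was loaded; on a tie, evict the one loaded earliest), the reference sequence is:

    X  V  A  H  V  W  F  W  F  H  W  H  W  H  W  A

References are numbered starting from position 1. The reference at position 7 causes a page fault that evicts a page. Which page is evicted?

X

pos 1: X → fault, frames [X]
pos 2: V → fault, frames [X, V]
pos 3: A → fault, frames [X, V, A]
pos 4: H → fault, frames [X, V, A, H]
pos 5: V → hit
pos 6: W → fault, frames [X, V, A, H, W]
pos 7: F → fault, evict X, frames [V, A, H, W, F]
At position 7, page X is evicted.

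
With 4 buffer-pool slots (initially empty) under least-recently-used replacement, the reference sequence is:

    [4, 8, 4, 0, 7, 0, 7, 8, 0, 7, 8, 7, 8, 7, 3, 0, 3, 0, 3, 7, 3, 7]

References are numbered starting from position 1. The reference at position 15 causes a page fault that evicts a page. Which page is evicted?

4

pos 1: 4 -> miss, frames {4}
pos 2: 8 -> miss, frames {4,8}
pos 3: 4 -> hit
pos 4: 0 -> miss, frames {8,4,0}
pos 5: 7 -> miss, frames {8,4,0,7}
pos 6: 0 -> hit
pos 7: 7 -> hit
pos 8: 8 -> hit
pos 9: 0 -> hit
pos 10: 7 -> hit
pos 11: 8 -> hit
pos 12: 7 -> hit
pos 13: 8 -> hit
pos 14: 7 -> hit
pos 15: 3 -> miss, evict 4, frames {0,8,7,3}
At position 15, page 4 is evicted.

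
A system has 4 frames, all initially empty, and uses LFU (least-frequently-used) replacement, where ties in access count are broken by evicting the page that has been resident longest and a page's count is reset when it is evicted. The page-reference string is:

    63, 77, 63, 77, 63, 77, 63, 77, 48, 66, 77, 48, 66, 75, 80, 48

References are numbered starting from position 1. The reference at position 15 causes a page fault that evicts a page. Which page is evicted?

pos 1: 63: fault, frames {63}
pos 2: 77: fault, frames {63,77}
pos 3: 63: hit
pos 4: 77: hit
pos 5: 63: hit
pos 6: 77: hit
pos 7: 63: hit
pos 8: 77: hit
pos 9: 48: fault, frames {63,77,48}
pos 10: 66: fault, frames {63,77,48,66}
pos 11: 77: hit
pos 12: 48: hit
pos 13: 66: hit
pos 14: 75: fault, evict 48, frames {63,77,66,75}
pos 15: 80: fault, evict 75, frames {63,77,66,80}
At position 15, page 75 is evicted.

75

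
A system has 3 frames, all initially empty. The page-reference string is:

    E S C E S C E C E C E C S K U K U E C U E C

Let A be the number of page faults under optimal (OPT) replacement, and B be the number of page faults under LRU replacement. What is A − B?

Under OPT: F F F . . . . . . . . . . F F . . . F . . . → 6 faults.
Under LRU: F F F . . . . . . . . . . F F . . F F . . . → 7 faults.
A − B = 6 − 7 = -1.

-1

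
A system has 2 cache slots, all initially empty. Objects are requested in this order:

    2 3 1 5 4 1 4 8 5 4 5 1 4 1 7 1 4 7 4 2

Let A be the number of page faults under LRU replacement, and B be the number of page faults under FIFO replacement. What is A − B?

2

Under LRU: F F F F F F . F F F . F F . F . F F . F → 15 faults.
Under FIFO: F F F F F F . F F F . F . . F . F . . F → 13 faults.
A − B = 15 − 13 = 2.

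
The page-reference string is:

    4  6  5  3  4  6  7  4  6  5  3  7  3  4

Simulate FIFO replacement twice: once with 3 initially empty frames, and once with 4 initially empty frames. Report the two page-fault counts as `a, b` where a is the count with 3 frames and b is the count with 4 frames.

10, 11

3 frames: F F F F F F F . . F F . . F → 10 faults.
4 frames: F F F F . . F F F F F F . F → 11 faults.
11 > 10: adding a frame increased faults — Belady's anomaly.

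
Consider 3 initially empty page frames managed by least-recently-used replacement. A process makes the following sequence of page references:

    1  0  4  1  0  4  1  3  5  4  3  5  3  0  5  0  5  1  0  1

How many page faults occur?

1 -> fault, frames [1]
0 -> fault, frames [1, 0]
4 -> fault, frames [1, 0, 4]
1 -> hit
0 -> hit
4 -> hit
1 -> hit
3 -> fault, evict 0, frames [4, 1, 3]
5 -> fault, evict 4, frames [1, 3, 5]
4 -> fault, evict 1, frames [3, 5, 4]
3 -> hit
5 -> hit
3 -> hit
0 -> fault, evict 4, frames [5, 3, 0]
5 -> hit
0 -> hit
5 -> hit
1 -> fault, evict 3, frames [0, 5, 1]
0 -> hit
1 -> hit
Page faults: 8.

8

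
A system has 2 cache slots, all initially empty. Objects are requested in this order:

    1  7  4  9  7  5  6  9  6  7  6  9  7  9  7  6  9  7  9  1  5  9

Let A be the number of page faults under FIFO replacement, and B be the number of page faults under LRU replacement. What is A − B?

1

Under FIFO: F F F F F F F F . F F F F . . F F F . F F F → 18 faults.
Under LRU: F F F F F F F F . F . F F . . F F F . F F F → 17 faults.
A − B = 18 − 17 = 1.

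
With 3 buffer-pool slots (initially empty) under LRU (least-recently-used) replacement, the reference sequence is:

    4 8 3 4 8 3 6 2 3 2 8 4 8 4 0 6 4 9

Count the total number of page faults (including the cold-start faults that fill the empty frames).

10

4: miss, frames (4)
8: miss, frames (4 8)
3: miss, frames (4 8 3)
4: hit
8: hit
3: hit
6: miss, evict 4, frames (8 3 6)
2: miss, evict 8, frames (3 6 2)
3: hit
2: hit
8: miss, evict 6, frames (3 2 8)
4: miss, evict 3, frames (2 8 4)
8: hit
4: hit
0: miss, evict 2, frames (8 4 0)
6: miss, evict 8, frames (4 0 6)
4: hit
9: miss, evict 0, frames (6 4 9)
Page faults: 10.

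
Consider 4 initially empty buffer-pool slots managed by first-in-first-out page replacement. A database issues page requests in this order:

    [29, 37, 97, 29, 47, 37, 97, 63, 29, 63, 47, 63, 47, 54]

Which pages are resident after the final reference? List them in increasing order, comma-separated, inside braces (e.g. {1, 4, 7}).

29 → fault, frames [29]
37 → fault, frames [29, 37]
97 → fault, frames [29, 37, 97]
29 → hit
47 → fault, frames [29, 37, 97, 47]
37 → hit
97 → hit
63 → fault, evict 29, frames [37, 97, 47, 63]
29 → fault, evict 37, frames [97, 47, 63, 29]
63 → hit
47 → hit
63 → hit
47 → hit
54 → fault, evict 97, frames [47, 63, 29, 54]

{29, 47, 54, 63}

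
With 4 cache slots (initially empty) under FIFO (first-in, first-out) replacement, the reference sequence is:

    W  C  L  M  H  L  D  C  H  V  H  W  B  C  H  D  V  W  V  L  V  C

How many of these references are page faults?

16

W -> fault, frames [W]
C -> fault, frames [W, C]
L -> fault, frames [W, C, L]
M -> fault, frames [W, C, L, M]
H -> fault, evict W, frames [C, L, M, H]
L -> hit
D -> fault, evict C, frames [L, M, H, D]
C -> fault, evict L, frames [M, H, D, C]
H -> hit
V -> fault, evict M, frames [H, D, C, V]
H -> hit
W -> fault, evict H, frames [D, C, V, W]
B -> fault, evict D, frames [C, V, W, B]
C -> hit
H -> fault, evict C, frames [V, W, B, H]
D -> fault, evict V, frames [W, B, H, D]
V -> fault, evict W, frames [B, H, D, V]
W -> fault, evict B, frames [H, D, V, W]
V -> hit
L -> fault, evict H, frames [D, V, W, L]
V -> hit
C -> fault, evict D, frames [V, W, L, C]
Page faults: 16.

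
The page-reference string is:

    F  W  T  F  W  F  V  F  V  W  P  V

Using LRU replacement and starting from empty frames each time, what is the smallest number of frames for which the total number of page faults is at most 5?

3

f=1: 12 faults
f=2: 9 faults
f=3: 5 faults
f=4: 5 faults
f=5: 5 faults
Smallest f with faults ≤ 5 is 3.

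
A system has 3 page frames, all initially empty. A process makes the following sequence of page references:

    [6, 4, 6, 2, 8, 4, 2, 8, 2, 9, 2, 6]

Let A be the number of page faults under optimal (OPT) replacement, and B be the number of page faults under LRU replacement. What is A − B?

Under OPT: F F . F F . . . . F . F → 6 faults.
Under LRU: F F . F F F . . . F . F → 7 faults.
A − B = 6 − 7 = -1.

-1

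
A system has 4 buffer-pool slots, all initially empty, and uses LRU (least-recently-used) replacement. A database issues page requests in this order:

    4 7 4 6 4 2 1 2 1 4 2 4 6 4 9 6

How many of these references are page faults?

6

4 → fault, frames [4]
7 → fault, frames [4, 7]
4 → hit
6 → fault, frames [7, 4, 6]
4 → hit
2 → fault, frames [7, 6, 4, 2]
1 → fault, evict 7, frames [6, 4, 2, 1]
2 → hit
1 → hit
4 → hit
2 → hit
4 → hit
6 → hit
4 → hit
9 → fault, evict 1, frames [2, 6, 4, 9]
6 → hit
Page faults: 6.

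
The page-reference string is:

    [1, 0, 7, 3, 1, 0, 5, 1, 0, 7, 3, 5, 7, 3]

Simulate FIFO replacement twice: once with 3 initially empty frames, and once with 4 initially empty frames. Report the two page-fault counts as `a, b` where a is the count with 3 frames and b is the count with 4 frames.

9, 10

3 frames: F F F F F F F . . F F . . . → 9 faults.
4 frames: F F F F . . F F F F F F . . → 10 faults.
10 > 9: adding a frame increased faults — Belady's anomaly.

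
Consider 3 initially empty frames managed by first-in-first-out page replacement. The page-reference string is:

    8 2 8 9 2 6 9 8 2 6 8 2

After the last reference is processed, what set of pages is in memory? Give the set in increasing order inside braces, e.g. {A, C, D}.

{2, 6, 8}

8: fault, frames {8}
2: fault, frames {8,2}
8: hit
9: fault, frames {8,2,9}
2: hit
6: fault, evict 8, frames {2,9,6}
9: hit
8: fault, evict 2, frames {9,6,8}
2: fault, evict 9, frames {6,8,2}
6: hit
8: hit
2: hit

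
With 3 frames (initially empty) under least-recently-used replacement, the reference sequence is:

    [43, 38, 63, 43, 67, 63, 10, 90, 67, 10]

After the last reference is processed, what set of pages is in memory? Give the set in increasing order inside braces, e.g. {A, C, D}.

{10, 67, 90}

43 → fault, frames {43}
38 → fault, frames {43,38}
63 → fault, frames {43,38,63}
43 → hit
67 → fault, evict 38, frames {63,43,67}
63 → hit
10 → fault, evict 43, frames {67,63,10}
90 → fault, evict 67, frames {63,10,90}
67 → fault, evict 63, frames {10,90,67}
10 → hit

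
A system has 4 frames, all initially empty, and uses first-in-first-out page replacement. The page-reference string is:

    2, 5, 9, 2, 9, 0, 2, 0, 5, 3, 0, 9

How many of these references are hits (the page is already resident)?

2 → fault, frames [2]
5 → fault, frames [2, 5]
9 → fault, frames [2, 5, 9]
2 → hit
9 → hit
0 → fault, frames [2, 5, 9, 0]
2 → hit
0 → hit
5 → hit
3 → fault, evict 2, frames [5, 9, 0, 3]
0 → hit
9 → hit
Hits: 7.

7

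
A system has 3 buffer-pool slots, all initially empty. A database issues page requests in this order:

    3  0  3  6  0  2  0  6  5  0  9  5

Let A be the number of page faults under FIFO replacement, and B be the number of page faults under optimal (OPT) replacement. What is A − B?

Under FIFO: F F . F . F . . F F F . → 7 faults.
Under OPT: F F . F . F . . F . F . → 6 faults.
A − B = 7 − 6 = 1.

1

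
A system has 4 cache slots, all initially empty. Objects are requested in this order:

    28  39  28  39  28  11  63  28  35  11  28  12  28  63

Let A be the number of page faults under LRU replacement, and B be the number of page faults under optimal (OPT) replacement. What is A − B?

Under LRU: F F . . . F F . F . . F . F → 7 faults.
Under OPT: F F . . . F F . F . . F . . → 6 faults.
A − B = 7 − 6 = 1.

1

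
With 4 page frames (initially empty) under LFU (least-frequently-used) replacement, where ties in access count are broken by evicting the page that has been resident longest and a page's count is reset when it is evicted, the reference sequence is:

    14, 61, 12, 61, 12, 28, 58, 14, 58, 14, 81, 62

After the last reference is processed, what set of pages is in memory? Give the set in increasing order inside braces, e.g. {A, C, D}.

14: miss, frames {14}
61: miss, frames {14,61}
12: miss, frames {14,61,12}
61: hit
12: hit
28: miss, frames {14,61,12,28}
58: miss, evict 14, frames {61,12,28,58}
14: miss, evict 28, frames {61,12,58,14}
58: hit
14: hit
81: miss, evict 61, frames {12,58,14,81}
62: miss, evict 81, frames {12,58,14,62}

{12, 14, 58, 62}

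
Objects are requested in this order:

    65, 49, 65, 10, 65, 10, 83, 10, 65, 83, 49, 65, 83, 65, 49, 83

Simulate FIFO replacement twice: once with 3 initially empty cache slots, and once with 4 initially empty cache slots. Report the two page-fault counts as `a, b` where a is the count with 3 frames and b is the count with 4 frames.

3 frames: F F . F . . F . F . F . . . . . → 6 faults.
4 frames: F F . F . . F . . . . . . . . . → 4 faults.
4 < 6: adding a frame reduced faults, as is typical.

6, 4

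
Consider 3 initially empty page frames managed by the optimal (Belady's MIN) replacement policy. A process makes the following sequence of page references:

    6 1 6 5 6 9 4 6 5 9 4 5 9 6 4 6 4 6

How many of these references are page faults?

7

6 -> miss, frames [6]
1 -> miss, frames [6, 1]
6 -> hit
5 -> miss, frames [6, 1, 5]
6 -> hit
9 -> miss, evict 1, frames [6, 5, 9]
4 -> miss, evict 9, frames [6, 5, 4]
6 -> hit
5 -> hit
9 -> miss, evict 6, frames [5, 4, 9]
4 -> hit
5 -> hit
9 -> hit
6 -> miss, evict 9, frames [5, 4, 6]
4 -> hit
6 -> hit
4 -> hit
6 -> hit
Page faults: 7.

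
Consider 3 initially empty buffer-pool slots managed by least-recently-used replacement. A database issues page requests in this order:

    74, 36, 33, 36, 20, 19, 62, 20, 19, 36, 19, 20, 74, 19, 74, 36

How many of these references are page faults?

9

74: miss, frames [74]
36: miss, frames [74, 36]
33: miss, frames [74, 36, 33]
36: hit
20: miss, evict 74, frames [33, 36, 20]
19: miss, evict 33, frames [36, 20, 19]
62: miss, evict 36, frames [20, 19, 62]
20: hit
19: hit
36: miss, evict 62, frames [20, 19, 36]
19: hit
20: hit
74: miss, evict 36, frames [19, 20, 74]
19: hit
74: hit
36: miss, evict 20, frames [19, 74, 36]
Page faults: 9.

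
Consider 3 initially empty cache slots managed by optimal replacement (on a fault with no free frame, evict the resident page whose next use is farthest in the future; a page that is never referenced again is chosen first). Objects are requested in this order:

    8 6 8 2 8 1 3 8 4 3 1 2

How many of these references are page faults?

7

8: miss, frames (8)
6: miss, frames (8 6)
8: hit
2: miss, frames (8 6 2)
8: hit
1: miss, evict 6, frames (8 2 1)
3: miss, evict 2, frames (8 1 3)
8: hit
4: miss, evict 8, frames (1 3 4)
3: hit
1: hit
2: miss, evict 4, frames (1 3 2)
Page faults: 7.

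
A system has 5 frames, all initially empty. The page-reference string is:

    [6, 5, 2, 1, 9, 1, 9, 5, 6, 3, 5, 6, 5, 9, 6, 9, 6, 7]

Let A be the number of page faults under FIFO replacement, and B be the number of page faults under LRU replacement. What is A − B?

2

Under FIFO: F F F F F . . . . F . F F . . . . F → 9 faults.
Under LRU: F F F F F . . . . F . . . . . . . F → 7 faults.
A − B = 9 − 7 = 2.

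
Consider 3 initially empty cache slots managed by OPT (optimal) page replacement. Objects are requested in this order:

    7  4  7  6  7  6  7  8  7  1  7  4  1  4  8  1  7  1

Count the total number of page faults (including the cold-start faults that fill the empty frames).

6

7 → miss, frames [7]
4 → miss, frames [7, 4]
7 → hit
6 → miss, frames [7, 4, 6]
7 → hit
6 → hit
7 → hit
8 → miss, evict 6, frames [7, 4, 8]
7 → hit
1 → miss, evict 8, frames [7, 4, 1]
7 → hit
4 → hit
1 → hit
4 → hit
8 → miss, evict 4, frames [7, 1, 8]
1 → hit
7 → hit
1 → hit
Page faults: 6.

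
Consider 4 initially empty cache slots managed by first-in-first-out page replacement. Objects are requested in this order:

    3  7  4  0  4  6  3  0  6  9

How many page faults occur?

7

3 -> miss, frames [3]
7 -> miss, frames [3, 7]
4 -> miss, frames [3, 7, 4]
0 -> miss, frames [3, 7, 4, 0]
4 -> hit
6 -> miss, evict 3, frames [7, 4, 0, 6]
3 -> miss, evict 7, frames [4, 0, 6, 3]
0 -> hit
6 -> hit
9 -> miss, evict 4, frames [0, 6, 3, 9]
Page faults: 7.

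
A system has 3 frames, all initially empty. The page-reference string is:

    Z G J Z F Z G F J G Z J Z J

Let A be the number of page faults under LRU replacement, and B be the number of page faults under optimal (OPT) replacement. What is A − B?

2

Under LRU: F F F . F . F . F . F . . . → 7 faults.
Under OPT: F F F . F . . . F . . . . . → 5 faults.
A − B = 7 − 5 = 2.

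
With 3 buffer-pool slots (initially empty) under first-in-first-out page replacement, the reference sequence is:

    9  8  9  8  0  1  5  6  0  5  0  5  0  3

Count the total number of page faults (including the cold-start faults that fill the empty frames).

9 → miss, frames [9]
8 → miss, frames [9, 8]
9 → hit
8 → hit
0 → miss, frames [9, 8, 0]
1 → miss, evict 9, frames [8, 0, 1]
5 → miss, evict 8, frames [0, 1, 5]
6 → miss, evict 0, frames [1, 5, 6]
0 → miss, evict 1, frames [5, 6, 0]
5 → hit
0 → hit
5 → hit
0 → hit
3 → miss, evict 5, frames [6, 0, 3]
Page faults: 8.

8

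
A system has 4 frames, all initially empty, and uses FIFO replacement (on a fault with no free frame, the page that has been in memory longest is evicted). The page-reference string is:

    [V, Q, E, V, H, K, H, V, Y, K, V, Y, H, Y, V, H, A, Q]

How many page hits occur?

V → miss, frames {V}
Q → miss, frames {V,Q}
E → miss, frames {V,Q,E}
V → hit
H → miss, frames {V,Q,E,H}
K → miss, evict V, frames {Q,E,H,K}
H → hit
V → miss, evict Q, frames {E,H,K,V}
Y → miss, evict E, frames {H,K,V,Y}
K → hit
V → hit
Y → hit
H → hit
Y → hit
V → hit
H → hit
A → miss, evict H, frames {K,V,Y,A}
Q → miss, evict K, frames {V,Y,A,Q}
Hits: 9.

9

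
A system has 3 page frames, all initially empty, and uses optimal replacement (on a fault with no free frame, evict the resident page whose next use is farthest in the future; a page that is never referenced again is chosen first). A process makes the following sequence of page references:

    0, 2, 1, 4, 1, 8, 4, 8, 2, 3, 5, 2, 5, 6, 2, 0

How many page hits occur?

0 → miss, frames [0]
2 → miss, frames [0, 2]
1 → miss, frames [0, 2, 1]
4 → miss, evict 0, frames [2, 1, 4]
1 → hit
8 → miss, evict 1, frames [2, 4, 8]
4 → hit
8 → hit
2 → hit
3 → miss, evict 8, frames [2, 4, 3]
5 → miss, evict 3, frames [2, 4, 5]
2 → hit
5 → hit
6 → miss, evict 5, frames [2, 4, 6]
2 → hit
0 → miss, evict 6, frames [2, 4, 0]
Hits: 7.

7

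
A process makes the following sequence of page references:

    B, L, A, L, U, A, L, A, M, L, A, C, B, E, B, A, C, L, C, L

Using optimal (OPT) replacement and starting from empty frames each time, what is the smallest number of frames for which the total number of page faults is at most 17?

2

f=1: 20 faults
f=2: 13 faults
f=3: 10 faults
f=4: 8 faults
f=5: 7 faults
f=6: 7 faults
f=7: 7 faults
Smallest f with faults ≤ 17 is 2.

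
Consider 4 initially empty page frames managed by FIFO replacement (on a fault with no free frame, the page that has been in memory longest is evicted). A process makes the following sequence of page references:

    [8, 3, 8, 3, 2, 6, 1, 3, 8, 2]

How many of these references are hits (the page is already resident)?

8 -> miss, frames {8}
3 -> miss, frames {8,3}
8 -> hit
3 -> hit
2 -> miss, frames {8,3,2}
6 -> miss, frames {8,3,2,6}
1 -> miss, evict 8, frames {3,2,6,1}
3 -> hit
8 -> miss, evict 3, frames {2,6,1,8}
2 -> hit
Hits: 4.

4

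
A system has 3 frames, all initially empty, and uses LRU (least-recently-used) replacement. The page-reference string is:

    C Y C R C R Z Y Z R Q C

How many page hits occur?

C: miss, frames [C]
Y: miss, frames [C, Y]
C: hit
R: miss, frames [Y, C, R]
C: hit
R: hit
Z: miss, evict Y, frames [C, R, Z]
Y: miss, evict C, frames [R, Z, Y]
Z: hit
R: hit
Q: miss, evict Y, frames [Z, R, Q]
C: miss, evict Z, frames [R, Q, C]
Hits: 5.

5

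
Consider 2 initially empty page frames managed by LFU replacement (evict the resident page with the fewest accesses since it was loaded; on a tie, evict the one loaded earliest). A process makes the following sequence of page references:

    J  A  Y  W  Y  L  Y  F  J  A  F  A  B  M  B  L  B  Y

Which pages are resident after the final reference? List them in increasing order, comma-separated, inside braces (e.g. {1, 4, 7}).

J -> miss, frames [J]
A -> miss, frames [J, A]
Y -> miss, evict J, frames [A, Y]
W -> miss, evict A, frames [Y, W]
Y -> hit
L -> miss, evict W, frames [Y, L]
Y -> hit
F -> miss, evict L, frames [Y, F]
J -> miss, evict F, frames [Y, J]
A -> miss, evict J, frames [Y, A]
F -> miss, evict A, frames [Y, F]
A -> miss, evict F, frames [Y, A]
B -> miss, evict A, frames [Y, B]
M -> miss, evict B, frames [Y, M]
B -> miss, evict M, frames [Y, B]
L -> miss, evict B, frames [Y, L]
B -> miss, evict L, frames [Y, B]
Y -> hit

{B, Y}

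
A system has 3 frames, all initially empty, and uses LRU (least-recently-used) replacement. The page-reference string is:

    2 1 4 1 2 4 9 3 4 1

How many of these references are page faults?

2 -> fault, frames {2}
1 -> fault, frames {2,1}
4 -> fault, frames {2,1,4}
1 -> hit
2 -> hit
4 -> hit
9 -> fault, evict 1, frames {2,4,9}
3 -> fault, evict 2, frames {4,9,3}
4 -> hit
1 -> fault, evict 9, frames {3,4,1}
Page faults: 6.

6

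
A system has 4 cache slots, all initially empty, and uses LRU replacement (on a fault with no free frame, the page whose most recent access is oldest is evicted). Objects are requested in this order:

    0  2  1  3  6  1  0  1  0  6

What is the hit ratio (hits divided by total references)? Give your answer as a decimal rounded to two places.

0 -> fault, frames {0}
2 -> fault, frames {0,2}
1 -> fault, frames {0,2,1}
3 -> fault, frames {0,2,1,3}
6 -> fault, evict 0, frames {2,1,3,6}
1 -> hit
0 -> fault, evict 2, frames {3,6,1,0}
1 -> hit
0 -> hit
6 -> hit
Hits: 4 of 10 references → 4/10 = 0.4000.

0.40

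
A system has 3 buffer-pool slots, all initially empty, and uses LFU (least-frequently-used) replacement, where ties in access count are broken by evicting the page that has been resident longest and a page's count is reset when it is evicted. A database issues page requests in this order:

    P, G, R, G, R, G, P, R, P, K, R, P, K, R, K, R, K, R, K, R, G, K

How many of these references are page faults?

P → miss, frames {P}
G → miss, frames {P,G}
R → miss, frames {P,G,R}
G → hit
R → hit
G → hit
P → hit
R → hit
P → hit
K → miss, evict P, frames {G,R,K}
R → hit
P → miss, evict K, frames {G,R,P}
K → miss, evict P, frames {G,R,K}
R → hit
K → hit
R → hit
K → hit
R → hit
K → hit
R → hit
G → hit
K → hit
Page faults: 6.

6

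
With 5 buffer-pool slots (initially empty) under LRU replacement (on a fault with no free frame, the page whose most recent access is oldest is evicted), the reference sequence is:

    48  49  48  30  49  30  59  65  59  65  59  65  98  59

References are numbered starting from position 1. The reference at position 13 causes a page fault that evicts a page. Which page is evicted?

48

pos 1: 48 → fault, frames {48}
pos 2: 49 → fault, frames {48,49}
pos 3: 48 → hit
pos 4: 30 → fault, frames {49,48,30}
pos 5: 49 → hit
pos 6: 30 → hit
pos 7: 59 → fault, frames {48,49,30,59}
pos 8: 65 → fault, frames {48,49,30,59,65}
pos 9: 59 → hit
pos 10: 65 → hit
pos 11: 59 → hit
pos 12: 65 → hit
pos 13: 98 → fault, evict 48, frames {49,30,59,65,98}
At position 13, page 48 is evicted.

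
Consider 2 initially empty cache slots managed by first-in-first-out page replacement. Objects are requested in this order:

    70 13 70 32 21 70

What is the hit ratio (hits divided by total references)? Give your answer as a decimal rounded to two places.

0.17

70 -> miss, frames (70)
13 -> miss, frames (70 13)
70 -> hit
32 -> miss, evict 70, frames (13 32)
21 -> miss, evict 13, frames (32 21)
70 -> miss, evict 32, frames (21 70)
Hits: 1 of 6 references → 1/6 = 0.1667.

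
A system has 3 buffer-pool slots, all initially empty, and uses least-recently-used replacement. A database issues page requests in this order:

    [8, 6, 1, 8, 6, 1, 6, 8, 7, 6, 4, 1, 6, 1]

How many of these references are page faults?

6

8 -> miss, frames [8]
6 -> miss, frames [8, 6]
1 -> miss, frames [8, 6, 1]
8 -> hit
6 -> hit
1 -> hit
6 -> hit
8 -> hit
7 -> miss, evict 1, frames [6, 8, 7]
6 -> hit
4 -> miss, evict 8, frames [7, 6, 4]
1 -> miss, evict 7, frames [6, 4, 1]
6 -> hit
1 -> hit
Page faults: 6.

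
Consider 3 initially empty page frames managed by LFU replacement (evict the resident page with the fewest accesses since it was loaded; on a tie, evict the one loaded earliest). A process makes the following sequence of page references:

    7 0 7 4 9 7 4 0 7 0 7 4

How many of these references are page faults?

5

7 -> fault, frames {7}
0 -> fault, frames {7,0}
7 -> hit
4 -> fault, frames {7,0,4}
9 -> fault, evict 0, frames {7,4,9}
7 -> hit
4 -> hit
0 -> fault, evict 9, frames {7,4,0}
7 -> hit
0 -> hit
7 -> hit
4 -> hit
Page faults: 5.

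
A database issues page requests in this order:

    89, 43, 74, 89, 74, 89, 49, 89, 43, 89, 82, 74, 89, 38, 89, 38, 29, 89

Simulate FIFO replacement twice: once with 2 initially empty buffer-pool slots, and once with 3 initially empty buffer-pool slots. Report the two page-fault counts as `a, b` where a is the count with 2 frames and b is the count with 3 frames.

2 frames: F F F F . . F . F F F F F F . . F F → 13 faults.
3 frames: F F F . . . F F F . F F F F . . F . → 11 faults.
11 < 13: adding a frame reduced faults, as is typical.

13, 11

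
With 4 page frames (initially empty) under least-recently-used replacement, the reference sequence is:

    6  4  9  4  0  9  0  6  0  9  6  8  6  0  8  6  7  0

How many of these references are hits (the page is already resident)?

6: fault, frames {6}
4: fault, frames {6,4}
9: fault, frames {6,4,9}
4: hit
0: fault, frames {6,9,4,0}
9: hit
0: hit
6: hit
0: hit
9: hit
6: hit
8: fault, evict 4, frames {0,9,6,8}
6: hit
0: hit
8: hit
6: hit
7: fault, evict 9, frames {0,8,6,7}
0: hit
Hits: 12.

12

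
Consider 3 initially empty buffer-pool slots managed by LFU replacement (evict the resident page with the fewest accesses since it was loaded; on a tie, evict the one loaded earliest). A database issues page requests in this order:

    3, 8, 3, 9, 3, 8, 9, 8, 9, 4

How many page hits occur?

6

3 → fault, frames (3)
8 → fault, frames (3 8)
3 → hit
9 → fault, frames (3 8 9)
3 → hit
8 → hit
9 → hit
8 → hit
9 → hit
4 → fault, evict 3, frames (8 9 4)
Hits: 6.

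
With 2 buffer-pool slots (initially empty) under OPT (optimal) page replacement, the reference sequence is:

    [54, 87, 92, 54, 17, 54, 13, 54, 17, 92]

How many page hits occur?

54: miss, frames [54]
87: miss, frames [54, 87]
92: miss, evict 87, frames [54, 92]
54: hit
17: miss, evict 92, frames [54, 17]
54: hit
13: miss, evict 17, frames [54, 13]
54: hit
17: miss, evict 13, frames [54, 17]
92: miss, evict 17, frames [54, 92]
Hits: 3.

3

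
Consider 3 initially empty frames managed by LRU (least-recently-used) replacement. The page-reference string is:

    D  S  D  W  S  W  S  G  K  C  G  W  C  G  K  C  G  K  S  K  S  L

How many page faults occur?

10

D → miss, frames (D)
S → miss, frames (D S)
D → hit
W → miss, frames (S D W)
S → hit
W → hit
S → hit
G → miss, evict D, frames (W S G)
K → miss, evict W, frames (S G K)
C → miss, evict S, frames (G K C)
G → hit
W → miss, evict K, frames (C G W)
C → hit
G → hit
K → miss, evict W, frames (C G K)
C → hit
G → hit
K → hit
S → miss, evict C, frames (G K S)
K → hit
S → hit
L → miss, evict G, frames (K S L)
Page faults: 10.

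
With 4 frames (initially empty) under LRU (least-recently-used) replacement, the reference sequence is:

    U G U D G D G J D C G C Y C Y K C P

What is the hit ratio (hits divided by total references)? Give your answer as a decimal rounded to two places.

0.56

U: miss, frames [U]
G: miss, frames [U, G]
U: hit
D: miss, frames [G, U, D]
G: hit
D: hit
G: hit
J: miss, frames [U, D, G, J]
D: hit
C: miss, evict U, frames [G, J, D, C]
G: hit
C: hit
Y: miss, evict J, frames [D, G, C, Y]
C: hit
Y: hit
K: miss, evict D, frames [G, C, Y, K]
C: hit
P: miss, evict G, frames [Y, K, C, P]
Hits: 10 of 18 references → 10/18 = 0.5556.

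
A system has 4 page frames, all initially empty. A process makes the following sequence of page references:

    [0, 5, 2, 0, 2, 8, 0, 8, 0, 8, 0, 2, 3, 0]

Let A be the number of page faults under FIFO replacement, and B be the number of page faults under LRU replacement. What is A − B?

Under FIFO: F F F . . F . . . . . . F F → 6 faults.
Under LRU: F F F . . F . . . . . . F . → 5 faults.
A − B = 6 − 5 = 1.

1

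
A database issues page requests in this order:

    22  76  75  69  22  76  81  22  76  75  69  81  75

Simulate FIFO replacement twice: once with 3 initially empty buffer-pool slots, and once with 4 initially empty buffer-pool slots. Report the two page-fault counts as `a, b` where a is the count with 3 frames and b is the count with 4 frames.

3 frames: F F F F F F F . . F F . . → 9 faults.
4 frames: F F F F . . F F F F F F . → 10 faults.
10 > 9: adding a frame increased faults — Belady's anomaly.

9, 10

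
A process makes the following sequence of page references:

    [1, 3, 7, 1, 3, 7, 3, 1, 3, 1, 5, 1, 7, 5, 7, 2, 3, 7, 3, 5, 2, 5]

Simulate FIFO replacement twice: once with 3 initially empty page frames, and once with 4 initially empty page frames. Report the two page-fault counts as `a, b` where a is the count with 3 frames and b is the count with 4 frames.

10, 5

3 frames: F F F . . . . . . . F F . . . F F F . F F . → 10 faults.
4 frames: F F F . . . . . . . F . . . . F . . . . . . → 5 faults.
5 < 10: adding a frame reduced faults, as is typical.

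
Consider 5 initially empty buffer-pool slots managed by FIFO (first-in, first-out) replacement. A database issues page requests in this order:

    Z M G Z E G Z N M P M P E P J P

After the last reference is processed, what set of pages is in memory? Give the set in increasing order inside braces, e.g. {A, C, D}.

Z → miss, frames [Z]
M → miss, frames [Z, M]
G → miss, frames [Z, M, G]
Z → hit
E → miss, frames [Z, M, G, E]
G → hit
Z → hit
N → miss, frames [Z, M, G, E, N]
M → hit
P → miss, evict Z, frames [M, G, E, N, P]
M → hit
P → hit
E → hit
P → hit
J → miss, evict M, frames [G, E, N, P, J]
P → hit

{E, G, J, N, P}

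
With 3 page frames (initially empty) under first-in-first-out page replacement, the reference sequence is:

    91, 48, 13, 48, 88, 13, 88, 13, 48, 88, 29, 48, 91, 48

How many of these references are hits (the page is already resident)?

91 → fault, frames {91}
48 → fault, frames {91,48}
13 → fault, frames {91,48,13}
48 → hit
88 → fault, evict 91, frames {48,13,88}
13 → hit
88 → hit
13 → hit
48 → hit
88 → hit
29 → fault, evict 48, frames {13,88,29}
48 → fault, evict 13, frames {88,29,48}
91 → fault, evict 88, frames {29,48,91}
48 → hit
Hits: 7.

7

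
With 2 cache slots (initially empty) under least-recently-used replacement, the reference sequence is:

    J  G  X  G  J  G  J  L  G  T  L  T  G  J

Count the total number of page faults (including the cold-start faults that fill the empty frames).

10

J: miss, frames [J]
G: miss, frames [J, G]
X: miss, evict J, frames [G, X]
G: hit
J: miss, evict X, frames [G, J]
G: hit
J: hit
L: miss, evict G, frames [J, L]
G: miss, evict J, frames [L, G]
T: miss, evict L, frames [G, T]
L: miss, evict G, frames [T, L]
T: hit
G: miss, evict L, frames [T, G]
J: miss, evict T, frames [G, J]
Page faults: 10.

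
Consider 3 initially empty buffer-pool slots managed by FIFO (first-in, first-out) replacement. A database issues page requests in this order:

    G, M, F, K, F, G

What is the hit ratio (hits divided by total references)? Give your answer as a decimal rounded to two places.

0.17

G -> fault, frames (G)
M -> fault, frames (G M)
F -> fault, frames (G M F)
K -> fault, evict G, frames (M F K)
F -> hit
G -> fault, evict M, frames (F K G)
Hits: 1 of 6 references → 1/6 = 0.1667.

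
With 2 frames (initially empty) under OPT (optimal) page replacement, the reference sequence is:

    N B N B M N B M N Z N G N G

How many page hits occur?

7

N -> fault, frames [N]
B -> fault, frames [N, B]
N -> hit
B -> hit
M -> fault, evict B, frames [N, M]
N -> hit
B -> fault, evict N, frames [M, B]
M -> hit
N -> fault, evict B, frames [M, N]
Z -> fault, evict M, frames [N, Z]
N -> hit
G -> fault, evict Z, frames [N, G]
N -> hit
G -> hit
Hits: 7.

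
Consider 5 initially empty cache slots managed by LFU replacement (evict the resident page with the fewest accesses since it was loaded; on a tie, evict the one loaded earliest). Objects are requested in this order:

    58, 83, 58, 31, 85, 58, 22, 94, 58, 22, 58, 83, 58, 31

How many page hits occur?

58: fault, frames (58)
83: fault, frames (58 83)
58: hit
31: fault, frames (58 83 31)
85: fault, frames (58 83 31 85)
58: hit
22: fault, frames (58 83 31 85 22)
94: fault, evict 83, frames (58 31 85 22 94)
58: hit
22: hit
58: hit
83: fault, evict 31, frames (58 85 22 94 83)
58: hit
31: fault, evict 85, frames (58 22 94 83 31)
Hits: 6.

6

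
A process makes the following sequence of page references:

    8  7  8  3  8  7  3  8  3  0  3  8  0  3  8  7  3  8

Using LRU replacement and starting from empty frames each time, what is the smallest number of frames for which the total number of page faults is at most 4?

4

f=1: 18 faults
f=2: 14 faults
f=3: 5 faults
f=4: 4 faults
Smallest f with faults ≤ 4 is 4.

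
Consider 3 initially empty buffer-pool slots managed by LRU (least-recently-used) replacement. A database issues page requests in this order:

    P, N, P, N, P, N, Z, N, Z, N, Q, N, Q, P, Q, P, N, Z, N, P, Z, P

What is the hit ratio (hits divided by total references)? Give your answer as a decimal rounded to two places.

P → fault, frames [P]
N → fault, frames [P, N]
P → hit
N → hit
P → hit
N → hit
Z → fault, frames [P, N, Z]
N → hit
Z → hit
N → hit
Q → fault, evict P, frames [Z, N, Q]
N → hit
Q → hit
P → fault, evict Z, frames [N, Q, P]
Q → hit
P → hit
N → hit
Z → fault, evict Q, frames [P, N, Z]
N → hit
P → hit
Z → hit
P → hit
Hits: 16 of 22 references → 16/22 = 0.7273.

0.73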